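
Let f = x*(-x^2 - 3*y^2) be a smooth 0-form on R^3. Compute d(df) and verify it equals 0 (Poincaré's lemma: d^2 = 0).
d(df) = 0

Step 1: df = sum_i (∂f/∂x_i) dx_i = (-3*x^2 - 3*y^2) dx + (-6*x*y) dy + (0) dz.
Step 2: Apply d again. Using the 1-form formula, the coefficient of dx ∧ dy in d(df) is ∂^2 f/∂x ∂y - ∂^2 f/∂y ∂x = (-6*y) - (-6*y) = 0 (equality of mixed partials for smooth f).
Similarly for dx ∧ dz and dy ∧ dz — all coefficients vanish. So d(df) = 0.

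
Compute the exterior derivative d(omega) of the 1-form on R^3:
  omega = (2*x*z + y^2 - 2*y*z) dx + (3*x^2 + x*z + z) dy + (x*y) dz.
d(omega) = (6*x - 2*y + 3*z) dx ∧ dy + (-2*x + 3*y) dx ∧ dz + (-1) dy ∧ dz

For a 1-form omega = sum_i f_i dx_i, the exterior derivative is
  d(omega) = sum_{i < j} (∂f_j/∂x_i - ∂f_i/∂x_j) dx_i ∧ dx_j.
  coefficient of dx ∧ dy: ∂f_2/∂x - ∂f_1/∂y = ∂(3*x^2 + x*z + z)/∂x - ∂(2*x*z + y^2 - 2*y*z)/∂y = 6*x - 2*y + 3*z
  coefficient of dx ∧ dz: ∂f_3/∂x - ∂f_1/∂z = ∂(x*y)/∂x - ∂(2*x*z + y^2 - 2*y*z)/∂z = -2*x + 3*y
  coefficient of dy ∧ dz: ∂f_3/∂y - ∂f_2/∂z = ∂(x*y)/∂y - ∂(3*x^2 + x*z + z)/∂z = -1
Assembling: d(omega) = (6*x - 2*y + 3*z) dx ∧ dy + (-2*x + 3*y) dx ∧ dz + (-1) dy ∧ dz.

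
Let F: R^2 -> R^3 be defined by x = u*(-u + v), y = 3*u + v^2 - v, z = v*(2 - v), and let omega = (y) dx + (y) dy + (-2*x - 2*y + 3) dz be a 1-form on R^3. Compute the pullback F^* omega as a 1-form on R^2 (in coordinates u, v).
F^* omega = (-6*u^2 - 2*u*v^2 + 5*u*v + 9*u + v^3 + 2*v^2 - 3*v) du + (-4*u^2*v + 7*u^2 + 5*u*v^2 + 13*u*v - 15*u + 6*v^3 - 11*v^2 - v + 6) dv

Using F^*(f dg) = (f ∘ F) d(g ∘ F), substitute each coordinate x_i by F_i(u, v) in f_i, and replace dx_i by d F_i = (∂F_i/∂u) du + (∂F_i/∂v) dv.
  For the x component: f_1(F) = 3*u + v^2 - v; d F_1 = (-2*u + v) du + (u) dv
  For the y component: f_2(F) = 3*u + v^2 - v; d F_2 = (3) du + (2*v - 1) dv
  For the z component: f_3(F) = 2*u^2 - 2*u*v - 6*u - 2*v^2 + 2*v + 3; d F_3 = (0) du + (2 - 2*v) dv
Combining and collecting du, dv coefficients:
  coeff of du: -6*u^2 - 2*u*v^2 + 5*u*v + 9*u + v^3 + 2*v^2 - 3*v
  coeff of dv: -4*u^2*v + 7*u^2 + 5*u*v^2 + 13*u*v - 15*u + 6*v^3 - 11*v^2 - v + 6
F^* omega = (-6*u^2 - 2*u*v^2 + 5*u*v + 9*u + v^3 + 2*v^2 - 3*v) du + (-4*u^2*v + 7*u^2 + 5*u*v^2 + 13*u*v - 15*u + 6*v^3 - 11*v^2 - v + 6) dv.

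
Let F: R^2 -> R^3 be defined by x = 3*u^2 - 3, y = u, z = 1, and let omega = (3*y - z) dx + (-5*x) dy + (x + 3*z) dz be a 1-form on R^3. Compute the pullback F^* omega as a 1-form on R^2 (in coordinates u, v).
F^* omega = (3*u^2 - 6*u + 15) du

Using F^*(f dg) = (f ∘ F) d(g ∘ F), substitute each coordinate x_i by F_i(u, v) in f_i, and replace dx_i by d F_i = (∂F_i/∂u) du + (∂F_i/∂v) dv.
  For the x component: f_1(F) = 3*u - 1; d F_1 = (6*u) du + (0) dv
  For the y component: f_2(F) = 15 - 15*u^2; d F_2 = (1) du + (0) dv
  For the z component: f_3(F) = 3*u^2; d F_3 = (0) du + (0) dv
Combining and collecting du, dv coefficients:
  coeff of du: 3*u^2 - 6*u + 15
  coeff of dv: 0
F^* omega = (3*u^2 - 6*u + 15) du.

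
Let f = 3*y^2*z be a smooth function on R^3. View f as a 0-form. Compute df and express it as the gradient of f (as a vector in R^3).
df = (0) dx + (6*y*z) dy + (3*y^2) dz; grad f = (0, 6*y*z, 3*y^2)

For a 0-form f, d f = (∂f/∂x) dx + (∂f/∂y) dy + (∂f/∂z) dz. The components of the vector representation are exactly the entries of grad f in Cartesian coordinates:
  ∂f/∂x = 0
  ∂f/∂y = 6*y*z
  ∂f/∂z = 3*y^2.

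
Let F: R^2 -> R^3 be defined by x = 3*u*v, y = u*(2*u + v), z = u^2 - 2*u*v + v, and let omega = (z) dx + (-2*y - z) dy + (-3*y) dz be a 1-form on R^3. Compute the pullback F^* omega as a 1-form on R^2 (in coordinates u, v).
F^* omega = (-32*u^3 + 4*u^2*v - 4*u*v + 2*v^2) du + (u*(10*u^2 - 6*u - v)) dv

Using F^*(f dg) = (f ∘ F) d(g ∘ F), substitute each coordinate x_i by F_i(u, v) in f_i, and replace dx_i by d F_i = (∂F_i/∂u) du + (∂F_i/∂v) dv.
  For the x component: f_1(F) = u^2 - 2*u*v + v; d F_1 = (3*v) du + (3*u) dv
  For the y component: f_2(F) = -5*u^2 - v; d F_2 = (4*u + v) du + (u) dv
  For the z component: f_3(F) = 3*u*(-2*u - v); d F_3 = (2*u - 2*v) du + (1 - 2*u) dv
Combining and collecting du, dv coefficients:
  coeff of du: -32*u^3 + 4*u^2*v - 4*u*v + 2*v^2
  coeff of dv: u*(10*u^2 - 6*u - v)
F^* omega = (-32*u^3 + 4*u^2*v - 4*u*v + 2*v^2) du + (u*(10*u^2 - 6*u - v)) dv.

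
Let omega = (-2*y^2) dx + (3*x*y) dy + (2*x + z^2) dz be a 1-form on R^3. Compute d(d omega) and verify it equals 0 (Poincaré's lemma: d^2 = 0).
d(d omega) = 0

Step 1: d omega = sum_{i<j} (∂f_j/∂x_i - ∂f_i/∂x_j) dx_i ∧ dx_j:
  coeff of dx ∧ dy: 7*y
  coeff of dx ∧ dz: 2
  coeff of dy ∧ dz: 0
Step 2: Apply d again to each 2-form coefficient. The only possible 3-form in R^3 is dx ∧ dy ∧ dz, with coefficient
  ∂(coeff of dy∧dz)/∂x - ∂(coeff of dx∧dz)/∂y + ∂(coeff of dx∧dy)/∂z
  = ∂/∂x (0) - ∂/∂y (2) + ∂/∂z (7*y).
Each of these terms simplifies to sums of mixed partials that cancel in pairs. The result is 0 (by equality of mixed partials for smooth functions — Schwarz / Clairaut).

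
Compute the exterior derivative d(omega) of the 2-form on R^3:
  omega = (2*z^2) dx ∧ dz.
d(omega) = 0

For a 2-form omega = sum_{i<j} g_{ij} dx_i ∧ dx_j, the exterior derivative is
  d(omega) = sum_{i<j} d(g_{ij}) ∧ dx_i ∧ dx_j = sum_{i<j, k} (∂g_{ij}/∂x_k) dx_k ∧ dx_i ∧ dx_j.
Expand each term, using dx_k ∧ dx_i ∧ dx_j = sgn(permutation) dx_{(a)} ∧ dx_{(b)} ∧ dx_{(c)} with (a < b < c) sorted:

Collecting like 3-forms: d(omega) = 0.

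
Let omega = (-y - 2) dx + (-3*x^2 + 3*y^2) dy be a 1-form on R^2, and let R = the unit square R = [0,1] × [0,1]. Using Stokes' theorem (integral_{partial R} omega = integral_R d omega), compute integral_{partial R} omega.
integral_(partial R) omega = -2

Stokes: integral_partial_R omega = integral_R d omega with d omega = (∂Q/∂x - ∂P/∂y) dx ∧ dy.
  ∂Q/∂x = -6*x
  ∂P/∂y = -1
  integrand = ∂Q/∂x - ∂P/∂y = 1 - 6*x.
Integrating over R: integral_0^1 integral_0^1 (1 - 6*x) dx dy = -2.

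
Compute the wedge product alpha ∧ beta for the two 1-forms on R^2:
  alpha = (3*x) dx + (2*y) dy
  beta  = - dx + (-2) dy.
alpha ∧ beta = (-6*x + 2*y) dx ∧ dy

Distribute the wedge, using dx_i ∧ dx_j = -dx_j ∧ dx_i and dx_i ∧ dx_i = 0. For each pair (i, j) with i < j, the coefficient of dx_i ∧ dx_j in alpha ∧ beta is (alpha_i * beta_j - alpha_j * beta_i). Collecting: alpha ∧ beta = (-6*x + 2*y) dx ∧ dy.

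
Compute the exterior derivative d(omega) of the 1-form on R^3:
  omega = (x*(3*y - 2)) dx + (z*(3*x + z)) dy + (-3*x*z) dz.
d(omega) = (-3*x + 3*z) dx ∧ dy + (-3*z) dx ∧ dz + (-3*x - 2*z) dy ∧ dz

For a 1-form omega = sum_i f_i dx_i, the exterior derivative is
  d(omega) = sum_{i < j} (∂f_j/∂x_i - ∂f_i/∂x_j) dx_i ∧ dx_j.
  coefficient of dx ∧ dy: ∂f_2/∂x - ∂f_1/∂y = ∂(z*(3*x + z))/∂x - ∂(x*(3*y - 2))/∂y = -3*x + 3*z
  coefficient of dx ∧ dz: ∂f_3/∂x - ∂f_1/∂z = ∂(-3*x*z)/∂x - ∂(x*(3*y - 2))/∂z = -3*z
  coefficient of dy ∧ dz: ∂f_3/∂y - ∂f_2/∂z = ∂(-3*x*z)/∂y - ∂(z*(3*x + z))/∂z = -3*x - 2*z
Assembling: d(omega) = (-3*x + 3*z) dx ∧ dy + (-3*z) dx ∧ dz + (-3*x - 2*z) dy ∧ dz.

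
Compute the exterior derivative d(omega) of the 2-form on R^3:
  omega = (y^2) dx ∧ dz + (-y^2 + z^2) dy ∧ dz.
d(omega) = (-2*y) dx ∧ dy ∧ dz

For a 2-form omega = sum_{i<j} g_{ij} dx_i ∧ dx_j, the exterior derivative is
  d(omega) = sum_{i<j} d(g_{ij}) ∧ dx_i ∧ dx_j = sum_{i<j, k} (∂g_{ij}/∂x_k) dx_k ∧ dx_i ∧ dx_j.
Expand each term, using dx_k ∧ dx_i ∧ dx_j = sgn(permutation) dx_{(a)} ∧ dx_{(b)} ∧ dx_{(c)} with (a < b < c) sorted:
  d(y^2) includes (∂/∂y)(y^2) dy = (2*y) dy, which multiplied by dx ∧ dz gives (-2*y) dx ∧ dy ∧ dz
Collecting like 3-forms: d(omega) = (-2*y) dx ∧ dy ∧ dz.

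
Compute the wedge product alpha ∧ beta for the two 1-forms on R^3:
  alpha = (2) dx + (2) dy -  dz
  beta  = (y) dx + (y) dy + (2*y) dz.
alpha ∧ beta = (5*y) dx ∧ dz + (5*y) dy ∧ dz

Distribute the wedge, using dx_i ∧ dx_j = -dx_j ∧ dx_i and dx_i ∧ dx_i = 0. For each pair (i, j) with i < j, the coefficient of dx_i ∧ dx_j in alpha ∧ beta is (alpha_i * beta_j - alpha_j * beta_i). Collecting: alpha ∧ beta = (5*y) dx ∧ dz + (5*y) dy ∧ dz.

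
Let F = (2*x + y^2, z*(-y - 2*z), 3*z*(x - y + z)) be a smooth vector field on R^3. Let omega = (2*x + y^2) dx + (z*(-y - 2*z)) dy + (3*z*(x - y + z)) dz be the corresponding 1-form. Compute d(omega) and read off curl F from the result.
d(omega) = (y + z) dy ∧ dz + (-3*z) dz ∧ dx + (-2*y) dx ∧ dy; curl F = (y + z, -3*z, -2*y)

d omega = sum_{i<j} (∂f_j/∂x_i - ∂f_i/∂x_j) dx_i ∧ dx_j. Under the identification (dy ∧ dz, dz ∧ dx, dx ∧ dy) ↔ (e_x, e_y, e_z), the coefficients are exactly the components of curl F. Compute:
  ∂R/∂y - ∂Q/∂z = (-3*z) - (-y - 4*z) = y + z
  ∂P/∂z - ∂R/∂x = (0) - (3*z) = -3*z
  ∂Q/∂x - ∂P/∂y = (0) - (2*y) = -2*y.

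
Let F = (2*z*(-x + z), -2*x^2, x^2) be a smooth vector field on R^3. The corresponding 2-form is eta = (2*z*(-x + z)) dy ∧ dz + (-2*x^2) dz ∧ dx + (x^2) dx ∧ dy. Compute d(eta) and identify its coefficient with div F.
d(eta) = (-2*z) dx ∧ dy ∧ dz; div F = -2*z

For a 2-form in R^3 of the form above, applying d gives a 3-form with coefficient ∂P/∂x + ∂Q/∂y + ∂R/∂z:
  ∂P/∂x = -2*z
  ∂Q/∂y = 0
  ∂R/∂z = 0
Sum = -2*z, which is exactly div F.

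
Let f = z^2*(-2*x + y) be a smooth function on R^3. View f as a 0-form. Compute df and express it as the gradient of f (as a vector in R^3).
df = (-2*z^2) dx + (z^2) dy + (2*z*(-2*x + y)) dz; grad f = (-2*z^2, z^2, 2*z*(-2*x + y))

For a 0-form f, d f = (∂f/∂x) dx + (∂f/∂y) dy + (∂f/∂z) dz. The components of the vector representation are exactly the entries of grad f in Cartesian coordinates:
  ∂f/∂x = -2*z^2
  ∂f/∂y = z^2
  ∂f/∂z = 2*z*(-2*x + y).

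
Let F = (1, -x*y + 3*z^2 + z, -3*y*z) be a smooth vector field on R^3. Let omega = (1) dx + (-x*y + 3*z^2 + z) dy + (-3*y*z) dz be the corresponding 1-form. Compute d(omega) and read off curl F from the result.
d(omega) = (-9*z - 1) dy ∧ dz + (0) dz ∧ dx + (-y) dx ∧ dy; curl F = (-9*z - 1, 0, -y)

d omega = sum_{i<j} (∂f_j/∂x_i - ∂f_i/∂x_j) dx_i ∧ dx_j. Under the identification (dy ∧ dz, dz ∧ dx, dx ∧ dy) ↔ (e_x, e_y, e_z), the coefficients are exactly the components of curl F. Compute:
  ∂R/∂y - ∂Q/∂z = (-3*z) - (6*z + 1) = -9*z - 1
  ∂P/∂z - ∂R/∂x = (0) - (0) = 0
  ∂Q/∂x - ∂P/∂y = (-y) - (0) = -y.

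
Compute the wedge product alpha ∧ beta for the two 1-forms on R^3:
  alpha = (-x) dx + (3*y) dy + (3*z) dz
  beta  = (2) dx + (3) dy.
alpha ∧ beta = (-3*x - 6*y) dx ∧ dy + (-6*z) dx ∧ dz + (-9*z) dy ∧ dz

Distribute the wedge, using dx_i ∧ dx_j = -dx_j ∧ dx_i and dx_i ∧ dx_i = 0. For each pair (i, j) with i < j, the coefficient of dx_i ∧ dx_j in alpha ∧ beta is (alpha_i * beta_j - alpha_j * beta_i). Collecting: alpha ∧ beta = (-3*x - 6*y) dx ∧ dy + (-6*z) dx ∧ dz + (-9*z) dy ∧ dz.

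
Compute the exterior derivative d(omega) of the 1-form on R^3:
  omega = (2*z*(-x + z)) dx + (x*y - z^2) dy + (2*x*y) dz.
d(omega) = (y) dx ∧ dy + (2*x + 2*y - 4*z) dx ∧ dz + (2*x + 2*z) dy ∧ dz

For a 1-form omega = sum_i f_i dx_i, the exterior derivative is
  d(omega) = sum_{i < j} (∂f_j/∂x_i - ∂f_i/∂x_j) dx_i ∧ dx_j.
  coefficient of dx ∧ dy: ∂f_2/∂x - ∂f_1/∂y = ∂(x*y - z^2)/∂x - ∂(2*z*(-x + z))/∂y = y
  coefficient of dx ∧ dz: ∂f_3/∂x - ∂f_1/∂z = ∂(2*x*y)/∂x - ∂(2*z*(-x + z))/∂z = 2*x + 2*y - 4*z
  coefficient of dy ∧ dz: ∂f_3/∂y - ∂f_2/∂z = ∂(2*x*y)/∂y - ∂(x*y - z^2)/∂z = 2*x + 2*z
Assembling: d(omega) = (y) dx ∧ dy + (2*x + 2*y - 4*z) dx ∧ dz + (2*x + 2*z) dy ∧ dz.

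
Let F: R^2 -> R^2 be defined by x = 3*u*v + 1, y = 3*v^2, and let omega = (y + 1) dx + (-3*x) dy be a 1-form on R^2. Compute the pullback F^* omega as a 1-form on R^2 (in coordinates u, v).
F^* omega = (9*v^3 + 3*v) du + (-45*u*v^2 + 3*u - 18*v) dv

Using F^*(f dg) = (f ∘ F) d(g ∘ F), substitute each coordinate x_i by F_i(u, v) in f_i, and replace dx_i by d F_i = (∂F_i/∂u) du + (∂F_i/∂v) dv.
  For the x component: f_1(F) = 3*v^2 + 1; d F_1 = (3*v) du + (3*u) dv
  For the y component: f_2(F) = -9*u*v - 3; d F_2 = (0) du + (6*v) dv
Combining and collecting du, dv coefficients:
  coeff of du: 9*v^3 + 3*v
  coeff of dv: -45*u*v^2 + 3*u - 18*v
F^* omega = (9*v^3 + 3*v) du + (-45*u*v^2 + 3*u - 18*v) dv.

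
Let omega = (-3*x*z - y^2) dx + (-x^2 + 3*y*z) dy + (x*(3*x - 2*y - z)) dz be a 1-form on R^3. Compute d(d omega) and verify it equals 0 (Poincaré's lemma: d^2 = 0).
d(d omega) = 0

Step 1: d omega = sum_{i<j} (∂f_j/∂x_i - ∂f_i/∂x_j) dx_i ∧ dx_j:
  coeff of dx ∧ dy: -2*x + 2*y
  coeff of dx ∧ dz: 9*x - 2*y - z
  coeff of dy ∧ dz: -2*x - 3*y
Step 2: Apply d again to each 2-form coefficient. The only possible 3-form in R^3 is dx ∧ dy ∧ dz, with coefficient
  ∂(coeff of dy∧dz)/∂x - ∂(coeff of dx∧dz)/∂y + ∂(coeff of dx∧dy)/∂z
  = ∂/∂x (-2*x - 3*y) - ∂/∂y (9*x - 2*y - z) + ∂/∂z (-2*x + 2*y).
Each of these terms simplifies to sums of mixed partials that cancel in pairs. The result is 0 (by equality of mixed partials for smooth functions — Schwarz / Clairaut).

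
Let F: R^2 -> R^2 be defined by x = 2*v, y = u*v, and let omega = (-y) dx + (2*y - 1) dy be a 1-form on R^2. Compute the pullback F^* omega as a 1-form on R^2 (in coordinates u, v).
F^* omega = (v*(2*u*v - 1)) du + (u*(2*u*v - 2*v - 1)) dv

Using F^*(f dg) = (f ∘ F) d(g ∘ F), substitute each coordinate x_i by F_i(u, v) in f_i, and replace dx_i by d F_i = (∂F_i/∂u) du + (∂F_i/∂v) dv.
  For the x component: f_1(F) = -u*v; d F_1 = (0) du + (2) dv
  For the y component: f_2(F) = 2*u*v - 1; d F_2 = (v) du + (u) dv
Combining and collecting du, dv coefficients:
  coeff of du: v*(2*u*v - 1)
  coeff of dv: u*(2*u*v - 2*v - 1)
F^* omega = (v*(2*u*v - 1)) du + (u*(2*u*v - 2*v - 1)) dv.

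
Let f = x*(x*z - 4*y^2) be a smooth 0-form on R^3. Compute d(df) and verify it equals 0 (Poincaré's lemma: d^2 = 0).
d(df) = 0

Step 1: df = sum_i (∂f/∂x_i) dx_i = (2*x*z - 4*y^2) dx + (-8*x*y) dy + (x^2) dz.
Step 2: Apply d again. Using the 1-form formula, the coefficient of dx ∧ dy in d(df) is ∂^2 f/∂x ∂y - ∂^2 f/∂y ∂x = (-8*y) - (-8*y) = 0 (equality of mixed partials for smooth f).
Similarly for dx ∧ dz and dy ∧ dz — all coefficients vanish. So d(df) = 0.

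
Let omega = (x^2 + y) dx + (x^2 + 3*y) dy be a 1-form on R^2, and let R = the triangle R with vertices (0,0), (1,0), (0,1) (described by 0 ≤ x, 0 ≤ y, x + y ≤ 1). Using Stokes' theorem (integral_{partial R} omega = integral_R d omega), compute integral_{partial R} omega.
integral_(partial R) omega = -1/6

Stokes: integral_partial_R omega = integral_R d omega with d omega = (∂Q/∂x - ∂P/∂y) dx ∧ dy.
  ∂Q/∂x = 2*x
  ∂P/∂y = 1
  integrand = ∂Q/∂x - ∂P/∂y = 2*x - 1.
Integrating over R: integral_0^1 integral_0^{1-x} (2*x - 1) dy dx = -1/6.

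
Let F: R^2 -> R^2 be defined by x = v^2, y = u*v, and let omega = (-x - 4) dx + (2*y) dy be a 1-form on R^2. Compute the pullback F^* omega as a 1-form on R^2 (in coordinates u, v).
F^* omega = (2*u*v^2) du + (2*v*(u^2 - v^2 - 4)) dv

Using F^*(f dg) = (f ∘ F) d(g ∘ F), substitute each coordinate x_i by F_i(u, v) in f_i, and replace dx_i by d F_i = (∂F_i/∂u) du + (∂F_i/∂v) dv.
  For the x component: f_1(F) = -v^2 - 4; d F_1 = (0) du + (2*v) dv
  For the y component: f_2(F) = 2*u*v; d F_2 = (v) du + (u) dv
Combining and collecting du, dv coefficients:
  coeff of du: 2*u*v^2
  coeff of dv: 2*v*(u^2 - v^2 - 4)
F^* omega = (2*u*v^2) du + (2*v*(u^2 - v^2 - 4)) dv.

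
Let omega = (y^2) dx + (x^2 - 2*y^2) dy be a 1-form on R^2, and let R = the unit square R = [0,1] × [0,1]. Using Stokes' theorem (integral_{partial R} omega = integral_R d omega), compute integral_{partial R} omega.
integral_(partial R) omega = 0

Stokes: integral_partial_R omega = integral_R d omega with d omega = (∂Q/∂x - ∂P/∂y) dx ∧ dy.
  ∂Q/∂x = 2*x
  ∂P/∂y = 2*y
  integrand = ∂Q/∂x - ∂P/∂y = 2*x - 2*y.
Integrating over R: integral_0^1 integral_0^1 (2*x - 2*y) dx dy = 0.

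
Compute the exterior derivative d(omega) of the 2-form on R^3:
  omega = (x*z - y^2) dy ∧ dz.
d(omega) = (z) dx ∧ dy ∧ dz

For a 2-form omega = sum_{i<j} g_{ij} dx_i ∧ dx_j, the exterior derivative is
  d(omega) = sum_{i<j} d(g_{ij}) ∧ dx_i ∧ dx_j = sum_{i<j, k} (∂g_{ij}/∂x_k) dx_k ∧ dx_i ∧ dx_j.
Expand each term, using dx_k ∧ dx_i ∧ dx_j = sgn(permutation) dx_{(a)} ∧ dx_{(b)} ∧ dx_{(c)} with (a < b < c) sorted:
  d(x*z - y^2) includes (∂/∂x)(x*z - y^2) dx = (z) dx, which multiplied by dy ∧ dz gives (z) dx ∧ dy ∧ dz
Collecting like 3-forms: d(omega) = (z) dx ∧ dy ∧ dz.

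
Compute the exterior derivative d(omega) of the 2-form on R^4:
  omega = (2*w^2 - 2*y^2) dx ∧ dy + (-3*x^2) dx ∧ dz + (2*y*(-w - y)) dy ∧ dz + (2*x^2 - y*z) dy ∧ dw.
d(omega) = (4*w + 4*x) dx ∧ dy ∧ dw + (-y) dy ∧ dz ∧ dw

For a 2-form omega = sum_{i<j} g_{ij} dx_i ∧ dx_j, the exterior derivative is
  d(omega) = sum_{i<j} d(g_{ij}) ∧ dx_i ∧ dx_j = sum_{i<j, k} (∂g_{ij}/∂x_k) dx_k ∧ dx_i ∧ dx_j.
Expand each term, using dx_k ∧ dx_i ∧ dx_j = sgn(permutation) dx_{(a)} ∧ dx_{(b)} ∧ dx_{(c)} with (a < b < c) sorted:
  d(2*w^2 - 2*y^2) includes (∂/∂w)(2*w^2 - 2*y^2) dw = (4*w) dw, which multiplied by dx ∧ dy gives (4*w) dx ∧ dy ∧ dw
  d(2*y*(-w - y)) includes (∂/∂w)(2*y*(-w - y)) dw = (-2*y) dw, which multiplied by dy ∧ dz gives (-2*y) dy ∧ dz ∧ dw
  d(2*x^2 - y*z) includes (∂/∂x)(2*x^2 - y*z) dx = (4*x) dx, which multiplied by dy ∧ dw gives (4*x) dx ∧ dy ∧ dw
  d(2*x^2 - y*z) includes (∂/∂z)(2*x^2 - y*z) dz = (-y) dz, which multiplied by dy ∧ dw gives (y) dy ∧ dz ∧ dw
Collecting like 3-forms: d(omega) = (4*w + 4*x) dx ∧ dy ∧ dw + (-y) dy ∧ dz ∧ dw.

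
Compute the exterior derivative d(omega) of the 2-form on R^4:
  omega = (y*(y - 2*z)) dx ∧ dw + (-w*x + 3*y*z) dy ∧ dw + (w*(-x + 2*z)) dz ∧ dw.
d(omega) = (-w - 2*y + 2*z) dx ∧ dy ∧ dw + (-w + 2*y) dx ∧ dz ∧ dw + (-3*y) dy ∧ dz ∧ dw

For a 2-form omega = sum_{i<j} g_{ij} dx_i ∧ dx_j, the exterior derivative is
  d(omega) = sum_{i<j} d(g_{ij}) ∧ dx_i ∧ dx_j = sum_{i<j, k} (∂g_{ij}/∂x_k) dx_k ∧ dx_i ∧ dx_j.
Expand each term, using dx_k ∧ dx_i ∧ dx_j = sgn(permutation) dx_{(a)} ∧ dx_{(b)} ∧ dx_{(c)} with (a < b < c) sorted:
  d(y*(y - 2*z)) includes (∂/∂y)(y*(y - 2*z)) dy = (2*y - 2*z) dy, which multiplied by dx ∧ dw gives (-2*y + 2*z) dx ∧ dy ∧ dw
  d(y*(y - 2*z)) includes (∂/∂z)(y*(y - 2*z)) dz = (-2*y) dz, which multiplied by dx ∧ dw gives (2*y) dx ∧ dz ∧ dw
  d(-w*x + 3*y*z) includes (∂/∂x)(-w*x + 3*y*z) dx = (-w) dx, which multiplied by dy ∧ dw gives (-w) dx ∧ dy ∧ dw
  d(-w*x + 3*y*z) includes (∂/∂z)(-w*x + 3*y*z) dz = (3*y) dz, which multiplied by dy ∧ dw gives (-3*y) dy ∧ dz ∧ dw
  d(w*(-x + 2*z)) includes (∂/∂x)(w*(-x + 2*z)) dx = (-w) dx, which multiplied by dz ∧ dw gives (-w) dx ∧ dz ∧ dw
Collecting like 3-forms: d(omega) = (-w - 2*y + 2*z) dx ∧ dy ∧ dw + (-w + 2*y) dx ∧ dz ∧ dw + (-3*y) dy ∧ dz ∧ dw.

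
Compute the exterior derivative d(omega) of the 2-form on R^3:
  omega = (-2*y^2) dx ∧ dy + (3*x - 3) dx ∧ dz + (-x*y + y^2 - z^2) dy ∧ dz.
d(omega) = (-y) dx ∧ dy ∧ dz

For a 2-form omega = sum_{i<j} g_{ij} dx_i ∧ dx_j, the exterior derivative is
  d(omega) = sum_{i<j} d(g_{ij}) ∧ dx_i ∧ dx_j = sum_{i<j, k} (∂g_{ij}/∂x_k) dx_k ∧ dx_i ∧ dx_j.
Expand each term, using dx_k ∧ dx_i ∧ dx_j = sgn(permutation) dx_{(a)} ∧ dx_{(b)} ∧ dx_{(c)} with (a < b < c) sorted:
  d(-x*y + y^2 - z^2) includes (∂/∂x)(-x*y + y^2 - z^2) dx = (-y) dx, which multiplied by dy ∧ dz gives (-y) dx ∧ dy ∧ dz
Collecting like 3-forms: d(omega) = (-y) dx ∧ dy ∧ dz.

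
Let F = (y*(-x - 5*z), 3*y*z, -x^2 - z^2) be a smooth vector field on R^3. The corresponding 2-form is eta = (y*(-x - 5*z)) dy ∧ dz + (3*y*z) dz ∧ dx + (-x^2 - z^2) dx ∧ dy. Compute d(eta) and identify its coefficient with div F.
d(eta) = (-y + z) dx ∧ dy ∧ dz; div F = -y + z

For a 2-form in R^3 of the form above, applying d gives a 3-form with coefficient ∂P/∂x + ∂Q/∂y + ∂R/∂z:
  ∂P/∂x = -y
  ∂Q/∂y = 3*z
  ∂R/∂z = -2*z
Sum = -y + z, which is exactly div F.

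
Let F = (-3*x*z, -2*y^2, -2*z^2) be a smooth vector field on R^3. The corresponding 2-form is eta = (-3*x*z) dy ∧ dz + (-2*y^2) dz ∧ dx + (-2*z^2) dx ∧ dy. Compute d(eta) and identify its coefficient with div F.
d(eta) = (-4*y - 7*z) dx ∧ dy ∧ dz; div F = -4*y - 7*z

For a 2-form in R^3 of the form above, applying d gives a 3-form with coefficient ∂P/∂x + ∂Q/∂y + ∂R/∂z:
  ∂P/∂x = -3*z
  ∂Q/∂y = -4*y
  ∂R/∂z = -4*z
Sum = -4*y - 7*z, which is exactly div F.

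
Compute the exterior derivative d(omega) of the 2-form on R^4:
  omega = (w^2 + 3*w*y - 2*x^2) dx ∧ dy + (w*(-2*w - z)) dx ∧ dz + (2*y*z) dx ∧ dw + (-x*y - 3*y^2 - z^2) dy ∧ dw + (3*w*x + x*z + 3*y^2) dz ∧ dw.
d(omega) = (2*w + 2*y - 2*z) dx ∧ dy ∧ dw + (-w - 2*y) dx ∧ dz ∧ dw + (6*y + 2*z) dy ∧ dz ∧ dw

For a 2-form omega = sum_{i<j} g_{ij} dx_i ∧ dx_j, the exterior derivative is
  d(omega) = sum_{i<j} d(g_{ij}) ∧ dx_i ∧ dx_j = sum_{i<j, k} (∂g_{ij}/∂x_k) dx_k ∧ dx_i ∧ dx_j.
Expand each term, using dx_k ∧ dx_i ∧ dx_j = sgn(permutation) dx_{(a)} ∧ dx_{(b)} ∧ dx_{(c)} with (a < b < c) sorted:
  d(w^2 + 3*w*y - 2*x^2) includes (∂/∂w)(w^2 + 3*w*y - 2*x^2) dw = (2*w + 3*y) dw, which multiplied by dx ∧ dy gives (2*w + 3*y) dx ∧ dy ∧ dw
  d(w*(-2*w - z)) includes (∂/∂w)(w*(-2*w - z)) dw = (-4*w - z) dw, which multiplied by dx ∧ dz gives (-4*w - z) dx ∧ dz ∧ dw
  d(2*y*z) includes (∂/∂y)(2*y*z) dy = (2*z) dy, which multiplied by dx ∧ dw gives (-2*z) dx ∧ dy ∧ dw
  d(2*y*z) includes (∂/∂z)(2*y*z) dz = (2*y) dz, which multiplied by dx ∧ dw gives (-2*y) dx ∧ dz ∧ dw
  d(-x*y - 3*y^2 - z^2) includes (∂/∂x)(-x*y - 3*y^2 - z^2) dx = (-y) dx, which multiplied by dy ∧ dw gives (-y) dx ∧ dy ∧ dw
  d(-x*y - 3*y^2 - z^2) includes (∂/∂z)(-x*y - 3*y^2 - z^2) dz = (-2*z) dz, which multiplied by dy ∧ dw gives (2*z) dy ∧ dz ∧ dw
  d(3*w*x + x*z + 3*y^2) includes (∂/∂x)(3*w*x + x*z + 3*y^2) dx = (3*w + z) dx, which multiplied by dz ∧ dw gives (3*w + z) dx ∧ dz ∧ dw
  d(3*w*x + x*z + 3*y^2) includes (∂/∂y)(3*w*x + x*z + 3*y^2) dy = (6*y) dy, which multiplied by dz ∧ dw gives (6*y) dy ∧ dz ∧ dw
Collecting like 3-forms: d(omega) = (2*w + 2*y - 2*z) dx ∧ dy ∧ dw + (-w - 2*y) dx ∧ dz ∧ dw + (6*y + 2*z) dy ∧ dz ∧ dw.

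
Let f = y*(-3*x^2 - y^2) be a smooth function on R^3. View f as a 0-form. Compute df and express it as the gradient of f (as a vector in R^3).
df = (-6*x*y) dx + (-3*x^2 - 3*y^2) dy + (0) dz; grad f = (-6*x*y, -3*x^2 - 3*y^2, 0)

For a 0-form f, d f = (∂f/∂x) dx + (∂f/∂y) dy + (∂f/∂z) dz. The components of the vector representation are exactly the entries of grad f in Cartesian coordinates:
  ∂f/∂x = -6*x*y
  ∂f/∂y = -3*x^2 - 3*y^2
  ∂f/∂z = 0.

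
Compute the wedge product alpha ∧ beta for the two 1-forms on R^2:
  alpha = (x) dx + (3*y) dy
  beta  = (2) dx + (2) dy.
alpha ∧ beta = (2*x - 6*y) dx ∧ dy

Distribute the wedge, using dx_i ∧ dx_j = -dx_j ∧ dx_i and dx_i ∧ dx_i = 0. For each pair (i, j) with i < j, the coefficient of dx_i ∧ dx_j in alpha ∧ beta is (alpha_i * beta_j - alpha_j * beta_i). Collecting: alpha ∧ beta = (2*x - 6*y) dx ∧ dy.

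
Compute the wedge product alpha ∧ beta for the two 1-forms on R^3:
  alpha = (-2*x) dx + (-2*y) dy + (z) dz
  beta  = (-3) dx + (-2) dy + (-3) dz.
alpha ∧ beta = (4*x - 6*y) dx ∧ dy + (6*x + 3*z) dx ∧ dz + (6*y + 2*z) dy ∧ dz

Distribute the wedge, using dx_i ∧ dx_j = -dx_j ∧ dx_i and dx_i ∧ dx_i = 0. For each pair (i, j) with i < j, the coefficient of dx_i ∧ dx_j in alpha ∧ beta is (alpha_i * beta_j - alpha_j * beta_i). Collecting: alpha ∧ beta = (4*x - 6*y) dx ∧ dy + (6*x + 3*z) dx ∧ dz + (6*y + 2*z) dy ∧ dz.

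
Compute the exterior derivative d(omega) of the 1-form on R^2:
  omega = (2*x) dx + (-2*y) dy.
d(omega) = 0

For a 1-form omega = sum_i f_i dx_i, the exterior derivative is
  d(omega) = sum_{i < j} (∂f_j/∂x_i - ∂f_i/∂x_j) dx_i ∧ dx_j.

Assembling: d(omega) = 0.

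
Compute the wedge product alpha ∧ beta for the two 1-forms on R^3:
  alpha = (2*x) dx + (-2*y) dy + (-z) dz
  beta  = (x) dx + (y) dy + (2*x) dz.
alpha ∧ beta = (4*x*y) dx ∧ dy + (x*(4*x + z)) dx ∧ dz + (y*(-4*x + z)) dy ∧ dz

Distribute the wedge, using dx_i ∧ dx_j = -dx_j ∧ dx_i and dx_i ∧ dx_i = 0. For each pair (i, j) with i < j, the coefficient of dx_i ∧ dx_j in alpha ∧ beta is (alpha_i * beta_j - alpha_j * beta_i). Collecting: alpha ∧ beta = (4*x*y) dx ∧ dy + (x*(4*x + z)) dx ∧ dz + (y*(-4*x + z)) dy ∧ dz.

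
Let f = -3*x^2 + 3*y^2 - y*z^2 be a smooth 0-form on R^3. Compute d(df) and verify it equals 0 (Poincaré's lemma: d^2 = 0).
d(df) = 0

Step 1: df = sum_i (∂f/∂x_i) dx_i = (-6*x) dx + (6*y - z^2) dy + (-2*y*z) dz.
Step 2: Apply d again. Using the 1-form formula, the coefficient of dx ∧ dy in d(df) is ∂^2 f/∂x ∂y - ∂^2 f/∂y ∂x = (0) - (0) = 0 (equality of mixed partials for smooth f).
Similarly for dx ∧ dz and dy ∧ dz — all coefficients vanish. So d(df) = 0.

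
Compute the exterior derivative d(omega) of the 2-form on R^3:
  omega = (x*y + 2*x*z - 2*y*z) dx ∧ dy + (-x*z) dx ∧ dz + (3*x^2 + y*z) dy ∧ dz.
d(omega) = (8*x - 2*y) dx ∧ dy ∧ dz

For a 2-form omega = sum_{i<j} g_{ij} dx_i ∧ dx_j, the exterior derivative is
  d(omega) = sum_{i<j} d(g_{ij}) ∧ dx_i ∧ dx_j = sum_{i<j, k} (∂g_{ij}/∂x_k) dx_k ∧ dx_i ∧ dx_j.
Expand each term, using dx_k ∧ dx_i ∧ dx_j = sgn(permutation) dx_{(a)} ∧ dx_{(b)} ∧ dx_{(c)} with (a < b < c) sorted:
  d(x*y + 2*x*z - 2*y*z) includes (∂/∂z)(x*y + 2*x*z - 2*y*z) dz = (2*x - 2*y) dz, which multiplied by dx ∧ dy gives (2*x - 2*y) dx ∧ dy ∧ dz
  d(3*x^2 + y*z) includes (∂/∂x)(3*x^2 + y*z) dx = (6*x) dx, which multiplied by dy ∧ dz gives (6*x) dx ∧ dy ∧ dz
Collecting like 3-forms: d(omega) = (8*x - 2*y) dx ∧ dy ∧ dz.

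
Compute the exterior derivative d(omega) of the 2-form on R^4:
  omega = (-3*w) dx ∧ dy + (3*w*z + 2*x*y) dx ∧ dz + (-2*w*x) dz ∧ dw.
d(omega) = (-3) dx ∧ dy ∧ dw + (-2*x) dx ∧ dy ∧ dz + (-2*w + 3*z) dx ∧ dz ∧ dw

For a 2-form omega = sum_{i<j} g_{ij} dx_i ∧ dx_j, the exterior derivative is
  d(omega) = sum_{i<j} d(g_{ij}) ∧ dx_i ∧ dx_j = sum_{i<j, k} (∂g_{ij}/∂x_k) dx_k ∧ dx_i ∧ dx_j.
Expand each term, using dx_k ∧ dx_i ∧ dx_j = sgn(permutation) dx_{(a)} ∧ dx_{(b)} ∧ dx_{(c)} with (a < b < c) sorted:
  d(-3*w) includes (∂/∂w)(-3*w) dw = (-3) dw, which multiplied by dx ∧ dy gives (-3) dx ∧ dy ∧ dw
  d(3*w*z + 2*x*y) includes (∂/∂y)(3*w*z + 2*x*y) dy = (2*x) dy, which multiplied by dx ∧ dz gives (-2*x) dx ∧ dy ∧ dz
  d(3*w*z + 2*x*y) includes (∂/∂w)(3*w*z + 2*x*y) dw = (3*z) dw, which multiplied by dx ∧ dz gives (3*z) dx ∧ dz ∧ dw
  d(-2*w*x) includes (∂/∂x)(-2*w*x) dx = (-2*w) dx, which multiplied by dz ∧ dw gives (-2*w) dx ∧ dz ∧ dw
Collecting like 3-forms: d(omega) = (-3) dx ∧ dy ∧ dw + (-2*x) dx ∧ dy ∧ dz + (-2*w + 3*z) dx ∧ dz ∧ dw.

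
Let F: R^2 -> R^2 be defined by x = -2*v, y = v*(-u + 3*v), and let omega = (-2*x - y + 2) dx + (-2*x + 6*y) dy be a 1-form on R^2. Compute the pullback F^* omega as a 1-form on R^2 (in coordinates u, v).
F^* omega = (v^2*(6*u - 18*v - 4)) du + (6*u^2*v - 54*u*v^2 - 6*u*v + 108*v^3 + 30*v^2 - 8*v - 4) dv

Using F^*(f dg) = (f ∘ F) d(g ∘ F), substitute each coordinate x_i by F_i(u, v) in f_i, and replace dx_i by d F_i = (∂F_i/∂u) du + (∂F_i/∂v) dv.
  For the x component: f_1(F) = u*v - 3*v^2 + 4*v + 2; d F_1 = (0) du + (-2) dv
  For the y component: f_2(F) = 2*v*(-3*u + 9*v + 2); d F_2 = (-v) du + (-u + 6*v) dv
Combining and collecting du, dv coefficients:
  coeff of du: v^2*(6*u - 18*v - 4)
  coeff of dv: 6*u^2*v - 54*u*v^2 - 6*u*v + 108*v^3 + 30*v^2 - 8*v - 4
F^* omega = (v^2*(6*u - 18*v - 4)) du + (6*u^2*v - 54*u*v^2 - 6*u*v + 108*v^3 + 30*v^2 - 8*v - 4) dv.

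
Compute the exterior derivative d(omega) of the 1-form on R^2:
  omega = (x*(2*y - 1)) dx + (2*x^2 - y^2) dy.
d(omega) = (2*x) dx ∧ dy

For a 1-form omega = sum_i f_i dx_i, the exterior derivative is
  d(omega) = sum_{i < j} (∂f_j/∂x_i - ∂f_i/∂x_j) dx_i ∧ dx_j.
  coefficient of dx ∧ dy: ∂f_2/∂x - ∂f_1/∂y = ∂(2*x^2 - y^2)/∂x - ∂(x*(2*y - 1))/∂y = 2*x
Assembling: d(omega) = (2*x) dx ∧ dy.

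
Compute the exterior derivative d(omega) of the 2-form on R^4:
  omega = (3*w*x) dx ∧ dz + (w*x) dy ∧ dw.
d(omega) = (3*x) dx ∧ dz ∧ dw + (w) dx ∧ dy ∧ dw

For a 2-form omega = sum_{i<j} g_{ij} dx_i ∧ dx_j, the exterior derivative is
  d(omega) = sum_{i<j} d(g_{ij}) ∧ dx_i ∧ dx_j = sum_{i<j, k} (∂g_{ij}/∂x_k) dx_k ∧ dx_i ∧ dx_j.
Expand each term, using dx_k ∧ dx_i ∧ dx_j = sgn(permutation) dx_{(a)} ∧ dx_{(b)} ∧ dx_{(c)} with (a < b < c) sorted:
  d(3*w*x) includes (∂/∂w)(3*w*x) dw = (3*x) dw, which multiplied by dx ∧ dz gives (3*x) dx ∧ dz ∧ dw
  d(w*x) includes (∂/∂x)(w*x) dx = (w) dx, which multiplied by dy ∧ dw gives (w) dx ∧ dy ∧ dw
Collecting like 3-forms: d(omega) = (3*x) dx ∧ dz ∧ dw + (w) dx ∧ dy ∧ dw.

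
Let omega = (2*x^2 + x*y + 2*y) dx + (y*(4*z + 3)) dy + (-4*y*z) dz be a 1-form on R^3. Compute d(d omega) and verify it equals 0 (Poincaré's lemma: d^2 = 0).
d(d omega) = 0

Step 1: d omega = sum_{i<j} (∂f_j/∂x_i - ∂f_i/∂x_j) dx_i ∧ dx_j:
  coeff of dx ∧ dy: -x - 2
  coeff of dx ∧ dz: 0
  coeff of dy ∧ dz: -4*y - 4*z
Step 2: Apply d again to each 2-form coefficient. The only possible 3-form in R^3 is dx ∧ dy ∧ dz, with coefficient
  ∂(coeff of dy∧dz)/∂x - ∂(coeff of dx∧dz)/∂y + ∂(coeff of dx∧dy)/∂z
  = ∂/∂x (-4*y - 4*z) - ∂/∂y (0) + ∂/∂z (-x - 2).
Each of these terms simplifies to sums of mixed partials that cancel in pairs. The result is 0 (by equality of mixed partials for smooth functions — Schwarz / Clairaut).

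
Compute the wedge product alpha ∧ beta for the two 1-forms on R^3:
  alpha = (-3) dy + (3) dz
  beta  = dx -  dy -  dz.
alpha ∧ beta = (3) dx ∧ dy + (6) dy ∧ dz + (-3) dx ∧ dz

Distribute the wedge, using dx_i ∧ dx_j = -dx_j ∧ dx_i and dx_i ∧ dx_i = 0. For each pair (i, j) with i < j, the coefficient of dx_i ∧ dx_j in alpha ∧ beta is (alpha_i * beta_j - alpha_j * beta_i). Collecting: alpha ∧ beta = (3) dx ∧ dy + (6) dy ∧ dz + (-3) dx ∧ dz.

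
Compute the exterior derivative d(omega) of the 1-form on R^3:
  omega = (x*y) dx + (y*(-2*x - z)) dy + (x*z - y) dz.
d(omega) = (-x - 2*y) dx ∧ dy + (z) dx ∧ dz + (y - 1) dy ∧ dz

For a 1-form omega = sum_i f_i dx_i, the exterior derivative is
  d(omega) = sum_{i < j} (∂f_j/∂x_i - ∂f_i/∂x_j) dx_i ∧ dx_j.
  coefficient of dx ∧ dy: ∂f_2/∂x - ∂f_1/∂y = ∂(y*(-2*x - z))/∂x - ∂(x*y)/∂y = -x - 2*y
  coefficient of dx ∧ dz: ∂f_3/∂x - ∂f_1/∂z = ∂(x*z - y)/∂x - ∂(x*y)/∂z = z
  coefficient of dy ∧ dz: ∂f_3/∂y - ∂f_2/∂z = ∂(x*z - y)/∂y - ∂(y*(-2*x - z))/∂z = y - 1
Assembling: d(omega) = (-x - 2*y) dx ∧ dy + (z) dx ∧ dz + (y - 1) dy ∧ dz.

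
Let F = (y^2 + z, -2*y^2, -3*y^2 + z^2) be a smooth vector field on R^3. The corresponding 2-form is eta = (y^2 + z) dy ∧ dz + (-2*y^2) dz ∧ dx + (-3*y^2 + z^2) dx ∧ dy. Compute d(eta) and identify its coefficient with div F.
d(eta) = (-4*y + 2*z) dx ∧ dy ∧ dz; div F = -4*y + 2*z

For a 2-form in R^3 of the form above, applying d gives a 3-form with coefficient ∂P/∂x + ∂Q/∂y + ∂R/∂z:
  ∂P/∂x = 0
  ∂Q/∂y = -4*y
  ∂R/∂z = 2*z
Sum = -4*y + 2*z, which is exactly div F.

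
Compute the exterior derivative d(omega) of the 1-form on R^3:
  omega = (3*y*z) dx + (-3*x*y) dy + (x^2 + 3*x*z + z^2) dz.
d(omega) = (-3*y - 3*z) dx ∧ dy + (2*x - 3*y + 3*z) dx ∧ dz

For a 1-form omega = sum_i f_i dx_i, the exterior derivative is
  d(omega) = sum_{i < j} (∂f_j/∂x_i - ∂f_i/∂x_j) dx_i ∧ dx_j.
  coefficient of dx ∧ dy: ∂f_2/∂x - ∂f_1/∂y = ∂(-3*x*y)/∂x - ∂(3*y*z)/∂y = -3*y - 3*z
  coefficient of dx ∧ dz: ∂f_3/∂x - ∂f_1/∂z = ∂(x^2 + 3*x*z + z^2)/∂x - ∂(3*y*z)/∂z = 2*x - 3*y + 3*z
Assembling: d(omega) = (-3*y - 3*z) dx ∧ dy + (2*x - 3*y + 3*z) dx ∧ dz.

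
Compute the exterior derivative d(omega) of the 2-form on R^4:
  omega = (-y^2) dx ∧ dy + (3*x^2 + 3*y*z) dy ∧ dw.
d(omega) = (6*x) dx ∧ dy ∧ dw + (-3*y) dy ∧ dz ∧ dw

For a 2-form omega = sum_{i<j} g_{ij} dx_i ∧ dx_j, the exterior derivative is
  d(omega) = sum_{i<j} d(g_{ij}) ∧ dx_i ∧ dx_j = sum_{i<j, k} (∂g_{ij}/∂x_k) dx_k ∧ dx_i ∧ dx_j.
Expand each term, using dx_k ∧ dx_i ∧ dx_j = sgn(permutation) dx_{(a)} ∧ dx_{(b)} ∧ dx_{(c)} with (a < b < c) sorted:
  d(3*x^2 + 3*y*z) includes (∂/∂x)(3*x^2 + 3*y*z) dx = (6*x) dx, which multiplied by dy ∧ dw gives (6*x) dx ∧ dy ∧ dw
  d(3*x^2 + 3*y*z) includes (∂/∂z)(3*x^2 + 3*y*z) dz = (3*y) dz, which multiplied by dy ∧ dw gives (-3*y) dy ∧ dz ∧ dw
Collecting like 3-forms: d(omega) = (6*x) dx ∧ dy ∧ dw + (-3*y) dy ∧ dz ∧ dw.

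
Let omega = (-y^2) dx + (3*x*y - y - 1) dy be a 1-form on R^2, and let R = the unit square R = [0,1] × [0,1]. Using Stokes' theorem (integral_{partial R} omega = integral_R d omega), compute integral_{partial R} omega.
integral_(partial R) omega = 5/2

Stokes: integral_partial_R omega = integral_R d omega with d omega = (∂Q/∂x - ∂P/∂y) dx ∧ dy.
  ∂Q/∂x = 3*y
  ∂P/∂y = -2*y
  integrand = ∂Q/∂x - ∂P/∂y = 5*y.
Integrating over R: integral_0^1 integral_0^1 (5*y) dx dy = 5/2.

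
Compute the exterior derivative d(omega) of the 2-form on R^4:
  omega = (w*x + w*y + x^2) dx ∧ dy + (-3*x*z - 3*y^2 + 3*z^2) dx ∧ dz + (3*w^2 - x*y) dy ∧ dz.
d(omega) = (x + y) dx ∧ dy ∧ dw + (5*y) dx ∧ dy ∧ dz + (6*w) dy ∧ dz ∧ dw

For a 2-form omega = sum_{i<j} g_{ij} dx_i ∧ dx_j, the exterior derivative is
  d(omega) = sum_{i<j} d(g_{ij}) ∧ dx_i ∧ dx_j = sum_{i<j, k} (∂g_{ij}/∂x_k) dx_k ∧ dx_i ∧ dx_j.
Expand each term, using dx_k ∧ dx_i ∧ dx_j = sgn(permutation) dx_{(a)} ∧ dx_{(b)} ∧ dx_{(c)} with (a < b < c) sorted:
  d(w*x + w*y + x^2) includes (∂/∂w)(w*x + w*y + x^2) dw = (x + y) dw, which multiplied by dx ∧ dy gives (x + y) dx ∧ dy ∧ dw
  d(-3*x*z - 3*y^2 + 3*z^2) includes (∂/∂y)(-3*x*z - 3*y^2 + 3*z^2) dy = (-6*y) dy, which multiplied by dx ∧ dz gives (6*y) dx ∧ dy ∧ dz
  d(3*w^2 - x*y) includes (∂/∂x)(3*w^2 - x*y) dx = (-y) dx, which multiplied by dy ∧ dz gives (-y) dx ∧ dy ∧ dz
  d(3*w^2 - x*y) includes (∂/∂w)(3*w^2 - x*y) dw = (6*w) dw, which multiplied by dy ∧ dz gives (6*w) dy ∧ dz ∧ dw
Collecting like 3-forms: d(omega) = (x + y) dx ∧ dy ∧ dw + (5*y) dx ∧ dy ∧ dz + (6*w) dy ∧ dz ∧ dw.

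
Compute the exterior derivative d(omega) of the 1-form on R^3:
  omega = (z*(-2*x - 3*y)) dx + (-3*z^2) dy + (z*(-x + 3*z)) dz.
d(omega) = (3*z) dx ∧ dy + (2*x + 3*y - z) dx ∧ dz + (6*z) dy ∧ dz

For a 1-form omega = sum_i f_i dx_i, the exterior derivative is
  d(omega) = sum_{i < j} (∂f_j/∂x_i - ∂f_i/∂x_j) dx_i ∧ dx_j.
  coefficient of dx ∧ dy: ∂f_2/∂x - ∂f_1/∂y = ∂(-3*z^2)/∂x - ∂(z*(-2*x - 3*y))/∂y = 3*z
  coefficient of dx ∧ dz: ∂f_3/∂x - ∂f_1/∂z = ∂(z*(-x + 3*z))/∂x - ∂(z*(-2*x - 3*y))/∂z = 2*x + 3*y - z
  coefficient of dy ∧ dz: ∂f_3/∂y - ∂f_2/∂z = ∂(z*(-x + 3*z))/∂y - ∂(-3*z^2)/∂z = 6*z
Assembling: d(omega) = (3*z) dx ∧ dy + (2*x + 3*y - z) dx ∧ dz + (6*z) dy ∧ dz.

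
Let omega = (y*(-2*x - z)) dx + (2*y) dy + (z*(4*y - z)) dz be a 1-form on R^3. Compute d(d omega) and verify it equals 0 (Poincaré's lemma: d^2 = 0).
d(d omega) = 0

Step 1: d omega = sum_{i<j} (∂f_j/∂x_i - ∂f_i/∂x_j) dx_i ∧ dx_j:
  coeff of dx ∧ dy: 2*x + z
  coeff of dx ∧ dz: y
  coeff of dy ∧ dz: 4*z
Step 2: Apply d again to each 2-form coefficient. The only possible 3-form in R^3 is dx ∧ dy ∧ dz, with coefficient
  ∂(coeff of dy∧dz)/∂x - ∂(coeff of dx∧dz)/∂y + ∂(coeff of dx∧dy)/∂z
  = ∂/∂x (4*z) - ∂/∂y (y) + ∂/∂z (2*x + z).
Each of these terms simplifies to sums of mixed partials that cancel in pairs. The result is 0 (by equality of mixed partials for smooth functions — Schwarz / Clairaut).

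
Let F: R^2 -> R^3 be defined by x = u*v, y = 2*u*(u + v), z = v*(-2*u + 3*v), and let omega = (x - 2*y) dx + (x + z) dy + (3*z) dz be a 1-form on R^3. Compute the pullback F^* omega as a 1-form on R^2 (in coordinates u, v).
F^* omega = (v*(-8*u^2 + 19*u*v - 12*v^2)) du + (-4*u^3 + 7*u^2*v - 48*u*v^2 + 54*v^3) dv

Using F^*(f dg) = (f ∘ F) d(g ∘ F), substitute each coordinate x_i by F_i(u, v) in f_i, and replace dx_i by d F_i = (∂F_i/∂u) du + (∂F_i/∂v) dv.
  For the x component: f_1(F) = u*(-4*u - 3*v); d F_1 = (v) du + (u) dv
  For the y component: f_2(F) = v*(-u + 3*v); d F_2 = (4*u + 2*v) du + (2*u) dv
  For the z component: f_3(F) = 3*v*(-2*u + 3*v); d F_3 = (-2*v) du + (-2*u + 6*v) dv
Combining and collecting du, dv coefficients:
  coeff of du: v*(-8*u^2 + 19*u*v - 12*v^2)
  coeff of dv: -4*u^3 + 7*u^2*v - 48*u*v^2 + 54*v^3
F^* omega = (v*(-8*u^2 + 19*u*v - 12*v^2)) du + (-4*u^3 + 7*u^2*v - 48*u*v^2 + 54*v^3) dv.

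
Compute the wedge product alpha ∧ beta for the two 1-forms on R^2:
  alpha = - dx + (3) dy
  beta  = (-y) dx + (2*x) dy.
alpha ∧ beta = (-2*x + 3*y) dx ∧ dy

Distribute the wedge, using dx_i ∧ dx_j = -dx_j ∧ dx_i and dx_i ∧ dx_i = 0. For each pair (i, j) with i < j, the coefficient of dx_i ∧ dx_j in alpha ∧ beta is (alpha_i * beta_j - alpha_j * beta_i). Collecting: alpha ∧ beta = (-2*x + 3*y) dx ∧ dy.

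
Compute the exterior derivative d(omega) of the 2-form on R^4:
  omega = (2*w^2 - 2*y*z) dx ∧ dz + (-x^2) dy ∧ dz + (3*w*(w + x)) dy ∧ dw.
d(omega) = (-2*x + 2*z) dx ∧ dy ∧ dz + (4*w) dx ∧ dz ∧ dw + (3*w) dx ∧ dy ∧ dw

For a 2-form omega = sum_{i<j} g_{ij} dx_i ∧ dx_j, the exterior derivative is
  d(omega) = sum_{i<j} d(g_{ij}) ∧ dx_i ∧ dx_j = sum_{i<j, k} (∂g_{ij}/∂x_k) dx_k ∧ dx_i ∧ dx_j.
Expand each term, using dx_k ∧ dx_i ∧ dx_j = sgn(permutation) dx_{(a)} ∧ dx_{(b)} ∧ dx_{(c)} with (a < b < c) sorted:
  d(2*w^2 - 2*y*z) includes (∂/∂y)(2*w^2 - 2*y*z) dy = (-2*z) dy, which multiplied by dx ∧ dz gives (2*z) dx ∧ dy ∧ dz
  d(2*w^2 - 2*y*z) includes (∂/∂w)(2*w^2 - 2*y*z) dw = (4*w) dw, which multiplied by dx ∧ dz gives (4*w) dx ∧ dz ∧ dw
  d(-x^2) includes (∂/∂x)(-x^2) dx = (-2*x) dx, which multiplied by dy ∧ dz gives (-2*x) dx ∧ dy ∧ dz
  d(3*w*(w + x)) includes (∂/∂x)(3*w*(w + x)) dx = (3*w) dx, which multiplied by dy ∧ dw gives (3*w) dx ∧ dy ∧ dw
Collecting like 3-forms: d(omega) = (-2*x + 2*z) dx ∧ dy ∧ dz + (4*w) dx ∧ dz ∧ dw + (3*w) dx ∧ dy ∧ dw.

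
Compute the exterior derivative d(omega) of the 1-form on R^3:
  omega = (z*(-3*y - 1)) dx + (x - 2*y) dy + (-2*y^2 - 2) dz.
d(omega) = (3*z + 1) dx ∧ dy + (3*y + 1) dx ∧ dz + (-4*y) dy ∧ dz

For a 1-form omega = sum_i f_i dx_i, the exterior derivative is
  d(omega) = sum_{i < j} (∂f_j/∂x_i - ∂f_i/∂x_j) dx_i ∧ dx_j.
  coefficient of dx ∧ dy: ∂f_2/∂x - ∂f_1/∂y = ∂(x - 2*y)/∂x - ∂(z*(-3*y - 1))/∂y = 3*z + 1
  coefficient of dx ∧ dz: ∂f_3/∂x - ∂f_1/∂z = ∂(-2*y^2 - 2)/∂x - ∂(z*(-3*y - 1))/∂z = 3*y + 1
  coefficient of dy ∧ dz: ∂f_3/∂y - ∂f_2/∂z = ∂(-2*y^2 - 2)/∂y - ∂(x - 2*y)/∂z = -4*y
Assembling: d(omega) = (3*z + 1) dx ∧ dy + (3*y + 1) dx ∧ dz + (-4*y) dy ∧ dz.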